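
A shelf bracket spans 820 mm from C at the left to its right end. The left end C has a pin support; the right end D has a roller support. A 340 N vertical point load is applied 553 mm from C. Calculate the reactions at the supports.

C_x = 0, C_y = 110.7 N, D_y = 229.3 N

Taking moments about C: D_y·820 − 340·553 = 0 → D_y = 188020/820 = 229.293 ≈ 229.3 N.
ΣF_y = 0: C_y + 229.293 − 340 = 0 → C_y = 110.7 N.
ΣF_x = 0: no horizontal applied forces, so C_x = 0.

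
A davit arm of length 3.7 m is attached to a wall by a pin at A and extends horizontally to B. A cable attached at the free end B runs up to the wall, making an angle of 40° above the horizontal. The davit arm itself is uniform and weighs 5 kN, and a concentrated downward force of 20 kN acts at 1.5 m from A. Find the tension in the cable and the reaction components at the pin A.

T = 16.50 kN, A_x = 12.64 kN, A_y = 14.39 kN

ΣM about A: T·sin40°·3.7 − 5·1.85 − 20·1.5 = 0 → T = 39.25/(3.7·0.642788) = 16.5033 ≈ 16.50 kN.
ΣF_x = 0: A_x − T·cos40° = 0 → A_x = 16.5033 × 0.766044 = 12.64 kN.
ΣF_y = 0: A_y + T·sin40° − 5 − 20 = 0 → A_y = 25 − 16.5033 × 0.642788 = 14.39 kN.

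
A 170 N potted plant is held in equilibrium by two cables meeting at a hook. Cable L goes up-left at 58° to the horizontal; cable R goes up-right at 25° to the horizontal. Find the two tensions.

ΣF_x = 0: −T_L·cos58° + T_R·cos25° = 0 → T_R = 0.584701·T_L.
ΣF_y = 0: T_L·sin58° + T_R·sin25° = 170.
Substitute: T_L·(0.848048 + 0.584701·0.422618) = 170 → T_L = 155.229 ≈ 155.2 N.
Then T_R = 0.584701 × 155.229 = 90.76 N.

T_L = 155.2 N, T_R = 90.76 N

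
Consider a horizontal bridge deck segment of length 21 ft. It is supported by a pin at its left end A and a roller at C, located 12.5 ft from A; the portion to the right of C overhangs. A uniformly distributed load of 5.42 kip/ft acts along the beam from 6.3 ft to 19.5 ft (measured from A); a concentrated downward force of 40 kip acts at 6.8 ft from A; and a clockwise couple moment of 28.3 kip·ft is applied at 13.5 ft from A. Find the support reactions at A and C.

Resultant of the distributed load: 5.42 × 13.2 = 71.544 kip at 12.9 ft from A.
ΣM about A: C_y·12.5 − (5.42·13.2)·12.9 − 40·6.8 − 28.3 = 0 → C_y = 1223.2176/12.5 = 97.8574 ≈ 97.86 kip.
ΣF_y = 0: A_y + 97.8574 − 5.42·13.2 − 40 = 0 → A_y = 13.69 kip.
ΣF_x = 0: no horizontal applied forces, so A_x = 0.

A_x = 0, A_y = 13.69 kip, C_y = 97.86 kip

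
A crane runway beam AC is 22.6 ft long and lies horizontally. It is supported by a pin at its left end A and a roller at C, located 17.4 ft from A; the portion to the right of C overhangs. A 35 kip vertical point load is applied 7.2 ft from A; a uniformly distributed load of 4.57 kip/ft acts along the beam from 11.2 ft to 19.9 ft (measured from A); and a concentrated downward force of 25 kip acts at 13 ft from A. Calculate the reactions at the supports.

Resultant of the distributed load: 4.57 × 8.7 = 39.759 kip at 15.55 ft from A.
ΣM about A: C_y·17.4 − 35·7.2 − (4.57·8.7)·15.55 − 25·13 = 0 → C_y = 1195.25245/17.4 = 68.6927 ≈ 68.69 kip.
ΣF_y = 0: A_y + 68.6927 − 35 − 4.57·8.7 − 25 = 0 → A_y = 31.07 kip.
ΣF_x = 0: no horizontal applied forces, so A_x = 0.

A_x = 0, A_y = 31.07 kip, C_y = 68.69 kip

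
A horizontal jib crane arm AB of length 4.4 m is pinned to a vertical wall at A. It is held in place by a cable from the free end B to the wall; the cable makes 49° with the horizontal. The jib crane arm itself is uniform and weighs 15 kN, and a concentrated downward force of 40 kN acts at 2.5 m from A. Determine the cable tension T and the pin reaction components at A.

T = 40.05 kN, A_x = 26.28 kN, A_y = 24.77 kN

ΣM about A: T·sin49°·4.4 − 15·2.2 − 40·2.5 = 0 → T = 133/(4.4·0.75471) = 40.0515 ≈ 40.05 kN.
ΣF_x = 0: A_x − T·cos49° = 0 → A_x = 40.0515 × 0.656059 = 26.28 kN.
ΣF_y = 0: A_y + T·sin49° − 15 − 40 = 0 → A_y = 55 − 40.0515 × 0.75471 = 24.77 kN.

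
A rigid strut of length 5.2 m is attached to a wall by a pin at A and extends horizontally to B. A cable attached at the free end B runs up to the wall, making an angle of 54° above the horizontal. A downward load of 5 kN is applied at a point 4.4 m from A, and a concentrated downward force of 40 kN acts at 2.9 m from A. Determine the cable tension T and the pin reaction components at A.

ΣM about A: T·sin54°·5.2 − 5·4.4 − 40·2.9 = 0 → T = 138/(5.2·0.809017) = 32.8033 ≈ 32.80 kN.
ΣF_x = 0: A_x − T·cos54° = 0 → A_x = 32.8033 × 0.587785 = 19.28 kN.
ΣF_y = 0: A_y + T·sin54° − 5 − 40 = 0 → A_y = 45 − 32.8033 × 0.809017 = 18.46 kN.

T = 32.80 kN, A_x = 19.28 kN, A_y = 18.46 kN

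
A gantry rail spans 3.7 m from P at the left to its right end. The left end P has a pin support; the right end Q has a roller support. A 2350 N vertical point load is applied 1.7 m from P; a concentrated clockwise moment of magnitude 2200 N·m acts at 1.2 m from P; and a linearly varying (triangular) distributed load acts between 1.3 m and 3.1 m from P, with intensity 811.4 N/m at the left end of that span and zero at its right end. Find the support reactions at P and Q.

P_x = 0, P_y = 1031 N, Q_y = 2049 N

Resultant of the triangular load: ½ × 811.4 × 1.8 = 730.26 N, acting at 1.9 m from P (one-third of the span from the peak).
ΣM about P: Q_y·3.7 − 2350·1.7 − 2200 − (½·811.4·1.8)·1.9 = 0 → Q_y = 7582.494/3.7 = 2049.32 ≈ 2049 N.
ΣF_y = 0: P_y + 2049.32 − 2350 − ½·811.4·1.8 = 0 → P_y = 1031 N.
ΣF_x = 0: no horizontal applied forces, so P_x = 0.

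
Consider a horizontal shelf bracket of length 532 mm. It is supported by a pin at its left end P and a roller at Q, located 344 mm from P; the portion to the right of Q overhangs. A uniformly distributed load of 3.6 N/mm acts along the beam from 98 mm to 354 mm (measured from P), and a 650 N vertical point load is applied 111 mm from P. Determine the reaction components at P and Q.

P_x = 0, P_y = 756.4 N, Q_y = 815.2 N

Resultant of the distributed load: 3.6 × 256 = 921.6 N at 226 mm from P.
Moments about P: Q_y·344 − (3.6·256)·226 − 650·111 = 0 → Q_y = 280431.6/344 = 815.208 ≈ 815.2 N.
ΣF_y = 0: P_y + 815.208 − 3.6·256 − 650 = 0 → P_y = 756.4 N.
ΣF_x = 0: no horizontal applied forces, so P_x = 0.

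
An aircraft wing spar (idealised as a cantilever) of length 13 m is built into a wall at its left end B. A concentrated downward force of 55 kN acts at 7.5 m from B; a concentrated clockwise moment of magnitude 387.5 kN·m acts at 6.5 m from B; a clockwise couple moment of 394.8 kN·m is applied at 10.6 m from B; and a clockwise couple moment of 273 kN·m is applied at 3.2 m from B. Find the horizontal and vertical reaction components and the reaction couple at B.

ΣF_x = 0: B_x = 0.
ΣF_y = 0: B_y − 55 = 0 → B_y = 55.00 kN.
ΣM about B: M_B − 55·7.5 − 387.5 − 394.8 − 273 = 0 → M_B = 1468 kN·m.

B_x = 0, B_y = 55.00 kN, M_B = 1468 kN·m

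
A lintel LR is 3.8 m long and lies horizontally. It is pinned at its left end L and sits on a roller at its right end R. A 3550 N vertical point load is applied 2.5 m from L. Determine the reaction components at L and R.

ΣM about L: R_y·3.8 − 3550·2.5 = 0 → R_y = 8875/3.8 = 2335.53 ≈ 2336 N.
ΣF_y = 0: L_y + 2335.53 − 3550 = 0 → L_y = 1214 N.
ΣF_x = 0: no horizontal applied forces, so L_x = 0.

L_x = 0, L_y = 1214 N, R_y = 2336 N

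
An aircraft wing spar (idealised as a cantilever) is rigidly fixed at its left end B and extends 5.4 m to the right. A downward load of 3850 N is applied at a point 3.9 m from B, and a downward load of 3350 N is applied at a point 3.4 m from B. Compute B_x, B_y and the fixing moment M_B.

ΣF_x = 0: B_x = 0.
ΣF_y = 0: B_y − 3850 − 3350 = 0 → B_y = 7200 N.
ΣM about B: M_B − 3850·3.9 − 3350·3.4 = 0 → M_B = 26400 N·m.

B_x = 0, B_y = 7200 N, M_B = 26400 N·m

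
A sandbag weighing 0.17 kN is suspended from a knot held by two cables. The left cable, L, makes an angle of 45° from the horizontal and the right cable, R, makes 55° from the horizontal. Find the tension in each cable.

T_L = 0.09901 kN, T_R = 0.1221 kN

ΣF_x = 0: −T_L·cos45° + T_R·cos55° = 0 → T_R = 1.2328·T_L.
ΣF_y = 0: T_L·sin45° + T_R·sin55° = 0.17.
Substitute: T_L·(0.707107 + 1.2328·0.819152) = 0.17 → T_L = 0.0990123 ≈ 0.09901 kN.
Then T_R = 1.2328 × 0.0990123 = 0.1221 kN.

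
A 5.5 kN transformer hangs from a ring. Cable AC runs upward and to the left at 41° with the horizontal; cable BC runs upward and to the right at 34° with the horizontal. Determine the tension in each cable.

ΣF_x = 0: −T_AC·cos41° + T_BC·cos34° = 0 → T_BC = 0.910344·T_AC.
ΣF_y = 0: T_AC·sin41° + T_BC·sin34° = 5.5.
Substitute: T_AC·(0.656059 + 0.910344·0.559193) = 5.5 → T_AC = 4.72056 ≈ 4.721 kN.
Then T_BC = 0.910344 × 4.72056 = 4.297 kN.

T_AC = 4.721 kN, T_BC = 4.297 kN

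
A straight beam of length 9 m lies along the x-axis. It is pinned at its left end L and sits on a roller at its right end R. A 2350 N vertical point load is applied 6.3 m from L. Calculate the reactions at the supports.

Taking moments about L: R_y·9 − 2350·6.3 = 0 → R_y = 14805/9 = 1645 N.
ΣF_y = 0: L_y + 1645 − 2350 = 0 → L_y = 705.0 N.
ΣF_x = 0: no horizontal applied forces, so L_x = 0.

L_x = 0, L_y = 705.0 N, R_y = 1645 N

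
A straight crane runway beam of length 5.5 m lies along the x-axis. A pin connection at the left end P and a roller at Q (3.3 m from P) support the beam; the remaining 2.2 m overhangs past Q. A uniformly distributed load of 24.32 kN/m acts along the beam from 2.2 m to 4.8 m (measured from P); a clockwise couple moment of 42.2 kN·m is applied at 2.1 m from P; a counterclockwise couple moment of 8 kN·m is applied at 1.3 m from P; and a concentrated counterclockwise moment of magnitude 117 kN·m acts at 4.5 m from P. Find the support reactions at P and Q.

P_x = 0, P_y = 21.26 kN, Q_y = 41.97 kN

Resultant of the distributed load: 24.32 × 2.6 = 63.232 kN at 3.5 m from P.
ΣM about P: Q_y·3.3 − (24.32·2.6)·3.5 − 42.2 + 8 + 117 = 0 → Q_y = 138.512/3.3 = 41.9733 ≈ 41.97 kN.
ΣF_y = 0: P_y + 41.9733 − 24.32·2.6 = 0 → P_y = 21.26 kN.
ΣF_x = 0: no horizontal applied forces, so P_x = 0.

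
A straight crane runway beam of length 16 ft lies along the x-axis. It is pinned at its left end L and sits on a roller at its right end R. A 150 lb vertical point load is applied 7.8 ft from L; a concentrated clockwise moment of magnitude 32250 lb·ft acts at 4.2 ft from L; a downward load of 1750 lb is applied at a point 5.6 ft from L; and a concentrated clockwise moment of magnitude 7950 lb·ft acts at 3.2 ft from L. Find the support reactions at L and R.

L_x = 0, L_y = -1298 lb, R_y = 3198 lb

Moments about L: R_y·16 − 150·7.8 − 32250 − 1750·5.6 − 7950 = 0 → R_y = 51170/16 = 3198.12 ≈ 3198 lb.
ΣF_y = 0: L_y + 3198.12 − 150 − 1750 = 0 → L_y = -1298 lb.
ΣF_x = 0: no horizontal applied forces, so L_x = 0.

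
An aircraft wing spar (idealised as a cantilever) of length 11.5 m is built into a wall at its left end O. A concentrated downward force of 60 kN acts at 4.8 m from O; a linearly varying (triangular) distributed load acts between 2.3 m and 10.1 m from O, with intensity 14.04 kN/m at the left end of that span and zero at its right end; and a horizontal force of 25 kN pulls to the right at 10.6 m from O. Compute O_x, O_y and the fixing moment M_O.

O_x = -25.00 kN, O_y = 114.8 kN, M_O = 556.3 kN·m

Resultant of the triangular load: ½ × 14.04 × 7.8 = 54.756 kN, acting at 4.9 m from O (one-third of the span from the peak).
ΣF_x = 0: O_x + 25 = 0 → O_x = -25.00 kN.
ΣF_y = 0: O_y − 60 − ½·14.04·7.8 = 0 → O_y = 114.8 kN.
ΣM about O: M_O − 60·4.8 − (½·14.04·7.8)·4.9 = 0 → M_O = 556.3 kN·m.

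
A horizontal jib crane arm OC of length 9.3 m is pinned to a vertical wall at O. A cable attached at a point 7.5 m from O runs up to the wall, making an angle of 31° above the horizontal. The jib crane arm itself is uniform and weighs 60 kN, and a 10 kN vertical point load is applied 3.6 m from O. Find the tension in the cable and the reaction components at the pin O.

ΣM about O: T·sin31°·7.5 − 60·4.65 − 10·3.6 = 0 → T = 315/(7.5·0.515038) = 81.5474 ≈ 81.55 kN.
ΣF_x = 0: O_x − T·cos31° = 0 → O_x = 81.5474 × 0.857167 = 69.90 kN.
ΣF_y = 0: O_y + T·sin31° − 60 − 10 = 0 → O_y = 70 − 81.5474 × 0.515038 = 28.00 kN.

T = 81.55 kN, O_x = 69.90 kN, O_y = 28.00 kN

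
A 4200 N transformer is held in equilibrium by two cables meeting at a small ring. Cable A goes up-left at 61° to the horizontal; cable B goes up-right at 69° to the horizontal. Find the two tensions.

T_A = 1965 N, T_B = 2658 N

ΣF_x = 0: −T_A·cos61° + T_B·cos69° = 0 → T_B = 1.35283·T_A.
ΣF_y = 0: T_A·sin61° + T_B·sin69° = 4200.
Substitute: T_A·(0.87462 + 1.35283·0.93358) = 4200 → T_A = 1964.82 ≈ 1965 N.
Then T_B = 1.35283 × 1964.82 = 2658 N.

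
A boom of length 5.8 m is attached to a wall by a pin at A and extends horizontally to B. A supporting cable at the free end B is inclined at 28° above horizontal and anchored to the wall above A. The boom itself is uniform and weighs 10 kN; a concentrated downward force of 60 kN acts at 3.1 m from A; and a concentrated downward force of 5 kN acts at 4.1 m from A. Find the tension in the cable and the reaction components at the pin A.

T = 86.49 kN, A_x = 76.36 kN, A_y = 34.40 kN

ΣM about A: T·sin28°·5.8 − 10·2.9 − 60·3.1 − 5·4.1 = 0 → T = 235.5/(5.8·0.469472) = 86.4875 ≈ 86.49 kN.
ΣF_x = 0: A_x − T·cos28° = 0 → A_x = 86.4875 × 0.882948 = 76.36 kN.
ΣF_y = 0: A_y + T·sin28° − 10 − 60 − 5 = 0 → A_y = 75 − 86.4875 × 0.469472 = 34.40 kN.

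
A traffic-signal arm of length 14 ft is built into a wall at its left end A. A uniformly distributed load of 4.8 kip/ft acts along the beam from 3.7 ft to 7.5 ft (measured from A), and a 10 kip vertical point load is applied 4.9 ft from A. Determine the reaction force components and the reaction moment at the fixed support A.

Resultant of the distributed load: 4.8 × 3.8 = 18.24 kip at 5.6 ft from A.
ΣF_x = 0: A_x = 0.
ΣF_y = 0: A_y − 4.8·3.8 − 10 = 0 → A_y = 28.24 kip.
ΣM about A: M_A − (4.8·3.8)·5.6 − 10·4.9 = 0 → M_A = 151.1 kip·ft.

A_x = 0, A_y = 28.24 kip, M_A = 151.1 kip·ft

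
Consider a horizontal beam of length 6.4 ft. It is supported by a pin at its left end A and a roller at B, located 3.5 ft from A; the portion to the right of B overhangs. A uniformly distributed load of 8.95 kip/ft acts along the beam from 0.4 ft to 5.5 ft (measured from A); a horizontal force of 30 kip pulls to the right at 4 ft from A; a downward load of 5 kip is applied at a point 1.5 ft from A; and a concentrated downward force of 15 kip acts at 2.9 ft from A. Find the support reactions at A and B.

A_x = -30.00 kip, A_y = 12.60 kip, B_y = 53.04 kip

Resultant of the distributed load: 8.95 × 5.1 = 45.645 kip at 2.95 ft from A.
Moments about A: B_y·3.5 − (8.95·5.1)·2.95 − 5·1.5 − 15·2.9 = 0 → B_y = 185.65275/3.5 = 53.0436 ≈ 53.04 kip.
ΣF_y = 0: A_y + 53.0436 − 8.95·5.1 − 5 − 15 = 0 → A_y = 12.60 kip.
ΣF_x = 0: A_x + 30 = 0 → A_x = -30.00 kip.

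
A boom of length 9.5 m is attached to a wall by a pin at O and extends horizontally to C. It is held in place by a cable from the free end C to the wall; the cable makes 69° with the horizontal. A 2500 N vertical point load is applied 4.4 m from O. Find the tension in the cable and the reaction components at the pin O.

T = 1240 N, O_x = 444.5 N, O_y = 1342 N

ΣM about O: T·sin69°·9.5 − 2500·4.4 = 0 → T = 11000/(9.5·0.93358) = 1240.27 ≈ 1240 N.
ΣF_x = 0: O_x − T·cos69° = 0 → O_x = 1240.27 × 0.358368 = 444.5 N.
ΣF_y = 0: O_y + T·sin69° − 2500 = 0 → O_y = 2500 − 1240.27 × 0.93358 = 1342 N.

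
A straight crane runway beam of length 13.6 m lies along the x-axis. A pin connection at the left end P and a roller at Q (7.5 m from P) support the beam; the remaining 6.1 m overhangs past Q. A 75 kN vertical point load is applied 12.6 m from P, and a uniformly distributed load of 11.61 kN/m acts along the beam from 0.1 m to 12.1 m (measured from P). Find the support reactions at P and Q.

P_x = 0, P_y = -24.99 kN, Q_y = 239.3 kN

Resultant of the distributed load: 11.61 × 12 = 139.32 kN at 6.1 m from P.
Taking moments about P: Q_y·7.5 − 75·12.6 − (11.61·12)·6.1 = 0 → Q_y = 1794.852/7.5 = 239.314 ≈ 239.3 kN.
ΣF_y = 0: P_y + 239.314 − 75 − 11.61·12 = 0 → P_y = -24.99 kN.
ΣF_x = 0: no horizontal applied forces, so P_x = 0.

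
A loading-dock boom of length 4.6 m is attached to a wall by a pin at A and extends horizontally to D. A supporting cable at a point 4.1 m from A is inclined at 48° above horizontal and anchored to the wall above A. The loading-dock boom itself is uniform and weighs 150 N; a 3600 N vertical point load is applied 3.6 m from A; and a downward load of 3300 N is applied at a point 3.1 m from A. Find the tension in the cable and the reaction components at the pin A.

T = 7724 N, A_x = 5169 N, A_y = 1310 N

ΣM about A: T·sin48°·4.1 − 150·2.3 − 3600·3.6 − 3300·3.1 = 0 → T = 23535/(4.1·0.743145) = 7724.26 ≈ 7724 N.
ΣF_x = 0: A_x − T·cos48° = 0 → A_x = 7724.26 × 0.669131 = 5169 N.
ΣF_y = 0: A_y + T·sin48° − 150 − 3600 − 3300 = 0 → A_y = 7050 − 7724.26 × 0.743145 = 1310 N.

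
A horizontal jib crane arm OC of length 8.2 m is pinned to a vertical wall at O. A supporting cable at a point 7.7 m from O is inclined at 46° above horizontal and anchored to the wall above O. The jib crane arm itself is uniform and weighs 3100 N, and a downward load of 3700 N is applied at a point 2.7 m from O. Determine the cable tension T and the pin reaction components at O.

T = 4098 N, O_x = 2847 N, O_y = 3852 N

ΣM about O: T·sin46°·7.7 − 3100·4.1 − 3700·2.7 = 0 → T = 22700/(7.7·0.71934) = 4098.27 ≈ 4098 N.
ΣF_x = 0: O_x − T·cos46° = 0 → O_x = 4098.27 × 0.694658 = 2847 N.
ΣF_y = 0: O_y + T·sin46° − 3100 − 3700 = 0 → O_y = 6800 − 4098.27 × 0.71934 = 3852 N.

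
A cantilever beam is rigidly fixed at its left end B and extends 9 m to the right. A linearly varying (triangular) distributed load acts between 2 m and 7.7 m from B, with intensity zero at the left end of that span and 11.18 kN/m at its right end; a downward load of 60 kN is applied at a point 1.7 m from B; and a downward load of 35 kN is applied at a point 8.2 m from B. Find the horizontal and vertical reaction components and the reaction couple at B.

B_x = 0, B_y = 126.9 kN, M_B = 573.8 kN·m

Resultant of the triangular load: ½ × 11.18 × 5.7 = 31.863 kN, acting at 5.8 m from B (one-third of the span from the peak).
ΣF_x = 0: B_x = 0.
ΣF_y = 0: B_y − ½·11.18·5.7 − 60 − 35 = 0 → B_y = 126.9 kN.
ΣM about B: M_B − (½·11.18·5.7)·5.8 − 60·1.7 − 35·8.2 = 0 → M_B = 573.8 kN·m.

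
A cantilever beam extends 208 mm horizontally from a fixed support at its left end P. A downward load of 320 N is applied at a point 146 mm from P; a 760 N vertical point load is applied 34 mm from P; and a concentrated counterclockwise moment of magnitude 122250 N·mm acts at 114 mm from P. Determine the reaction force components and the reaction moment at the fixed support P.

ΣF_x = 0: P_x = 0.
ΣF_y = 0: P_y − 320 − 760 = 0 → P_y = 1080 N.
ΣM about P: M_P − 320·146 − 760·34 + 122250 = 0 → M_P = -49690 N·mm.

P_x = 0, P_y = 1080 N, M_P = -49690 N·mm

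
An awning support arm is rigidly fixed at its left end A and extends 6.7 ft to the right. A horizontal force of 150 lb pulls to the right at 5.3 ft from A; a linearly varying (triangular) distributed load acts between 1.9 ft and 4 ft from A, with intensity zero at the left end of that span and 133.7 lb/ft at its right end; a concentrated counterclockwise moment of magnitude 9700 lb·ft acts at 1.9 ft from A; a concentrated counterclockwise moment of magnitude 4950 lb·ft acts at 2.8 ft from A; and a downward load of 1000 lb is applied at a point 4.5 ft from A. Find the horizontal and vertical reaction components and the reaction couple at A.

A_x = -150.0 lb, A_y = 1140 lb, M_A = -9687 lb·ft

Resultant of the triangular load: ½ × 133.7 × 2.1 = 140.385 lb, acting at 3.3 ft from A (one-third of the span from the peak).
ΣF_x = 0: A_x + 150 = 0 → A_x = -150.0 lb.
ΣF_y = 0: A_y − ½·133.7·2.1 − 1000 = 0 → A_y = 1140 lb.
ΣM about A: M_A − (½·133.7·2.1)·3.3 + 9700 + 4950 − 1000·4.5 = 0 → M_A = -9687 lb·ft.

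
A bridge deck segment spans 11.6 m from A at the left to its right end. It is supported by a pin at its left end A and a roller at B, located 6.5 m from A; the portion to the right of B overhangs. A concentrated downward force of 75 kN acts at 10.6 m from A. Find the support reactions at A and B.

A_x = 0, A_y = -47.31 kN, B_y = 122.3 kN

ΣM about A: B_y·6.5 − 75·10.6 = 0 → B_y = 795/6.5 = 122.308 ≈ 122.3 kN.
ΣF_y = 0: A_y + 122.308 − 75 = 0 → A_y = -47.31 kN.
ΣF_x = 0: no horizontal applied forces, so A_x = 0.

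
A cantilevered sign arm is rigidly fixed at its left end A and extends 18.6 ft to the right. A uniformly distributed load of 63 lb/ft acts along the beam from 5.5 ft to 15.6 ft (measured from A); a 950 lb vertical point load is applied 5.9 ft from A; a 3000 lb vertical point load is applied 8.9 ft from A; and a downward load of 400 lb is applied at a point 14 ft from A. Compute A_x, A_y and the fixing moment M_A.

A_x = 0, A_y = 4986 lb, M_A = 44620 lb·ft

Resultant of the distributed load: 63 × 10.1 = 636.3 lb at 10.55 ft from A.
ΣF_x = 0: A_x = 0.
ΣF_y = 0: A_y − 63·10.1 − 950 − 3000 − 400 = 0 → A_y = 4986 lb.
ΣM about A: M_A − (63·10.1)·10.55 − 950·5.9 − 3000·8.9 − 400·14 = 0 → M_A = 44620 lb·ft.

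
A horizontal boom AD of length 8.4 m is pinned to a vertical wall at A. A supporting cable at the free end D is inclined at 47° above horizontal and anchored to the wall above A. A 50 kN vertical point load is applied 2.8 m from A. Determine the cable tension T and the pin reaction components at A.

T = 22.79 kN, A_x = 15.54 kN, A_y = 33.33 kN

ΣM about A: T·sin47°·8.4 − 50·2.8 = 0 → T = 140/(8.4·0.731354) = 22.7888 ≈ 22.79 kN.
ΣF_x = 0: A_x − T·cos47° = 0 → A_x = 22.7888 × 0.681998 = 15.54 kN.
ΣF_y = 0: A_y + T·sin47° − 50 = 0 → A_y = 50 − 22.7888 × 0.731354 = 33.33 kN.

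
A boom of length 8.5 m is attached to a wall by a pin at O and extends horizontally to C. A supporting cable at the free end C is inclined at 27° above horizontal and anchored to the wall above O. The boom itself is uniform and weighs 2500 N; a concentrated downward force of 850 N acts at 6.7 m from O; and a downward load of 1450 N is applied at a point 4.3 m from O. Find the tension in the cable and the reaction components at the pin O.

ΣM about O: T·sin27°·8.5 − 2500·4.25 − 850·6.7 − 1450·4.3 = 0 → T = 22555/(8.5·0.45399) = 5844.91 ≈ 5845 N.
ΣF_x = 0: O_x − T·cos27° = 0 → O_x = 5844.91 × 0.891007 = 5208 N.
ΣF_y = 0: O_y + T·sin27° − 2500 − 850 − 1450 = 0 → O_y = 4800 − 5844.91 × 0.45399 = 2146 N.

T = 5845 N, O_x = 5208 N, O_y = 2146 N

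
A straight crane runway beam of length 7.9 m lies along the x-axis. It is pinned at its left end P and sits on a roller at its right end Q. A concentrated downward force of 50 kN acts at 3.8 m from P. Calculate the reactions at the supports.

ΣM about P: Q_y·7.9 − 50·3.8 = 0 → Q_y = 190/7.9 = 24.0506 ≈ 24.05 kN.
ΣF_y = 0: P_y + 24.0506 − 50 = 0 → P_y = 25.95 kN.
ΣF_x = 0: no horizontal applied forces, so P_x = 0.

P_x = 0, P_y = 25.95 kN, Q_y = 24.05 kN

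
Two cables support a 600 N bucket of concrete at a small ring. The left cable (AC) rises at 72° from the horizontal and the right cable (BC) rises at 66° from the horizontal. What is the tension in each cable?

ΣF_x = 0: −T_AC·cos72° + T_BC·cos66° = 0 → T_BC = 0.759747·T_AC.
ΣF_y = 0: T_AC·sin72° + T_BC·sin66° = 600.
Substitute: T_AC·(0.951057 + 0.759747·0.913545) = 600 → T_AC = 364.715 ≈ 364.7 N.
Then T_BC = 0.759747 × 364.715 = 277.1 N.

T_AC = 364.7 N, T_BC = 277.1 N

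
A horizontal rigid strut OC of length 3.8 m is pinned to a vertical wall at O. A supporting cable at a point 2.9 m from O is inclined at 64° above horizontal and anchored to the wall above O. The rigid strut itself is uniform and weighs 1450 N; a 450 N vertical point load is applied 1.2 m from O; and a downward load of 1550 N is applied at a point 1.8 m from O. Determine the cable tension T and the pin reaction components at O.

T = 2335 N, O_x = 1023 N, O_y = 1352 N

ΣM about O: T·sin64°·2.9 − 1450·1.9 − 450·1.2 − 1550·1.8 = 0 → T = 6085/(2.9·0.898794) = 2334.55 ≈ 2335 N.
ΣF_x = 0: O_x − T·cos64° = 0 → O_x = 2334.55 × 0.438371 = 1023 N.
ΣF_y = 0: O_y + T·sin64° − 1450 − 450 − 1550 = 0 → O_y = 3450 − 2334.55 × 0.898794 = 1352 N.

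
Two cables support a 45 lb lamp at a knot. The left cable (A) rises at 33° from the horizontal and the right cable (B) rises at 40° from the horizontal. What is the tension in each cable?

T_A = 36.05 lb, T_B = 39.46 lb

ΣF_x = 0: −T_A·cos33° + T_B·cos40° = 0 → T_B = 1.09481·T_A.
ΣF_y = 0: T_A·sin33° + T_B·sin40° = 45.
Substitute: T_A·(0.544639 + 1.09481·0.642788) = 45 → T_A = 36.047 ≈ 36.05 lb.
Then T_B = 1.09481 × 36.047 = 39.46 lb.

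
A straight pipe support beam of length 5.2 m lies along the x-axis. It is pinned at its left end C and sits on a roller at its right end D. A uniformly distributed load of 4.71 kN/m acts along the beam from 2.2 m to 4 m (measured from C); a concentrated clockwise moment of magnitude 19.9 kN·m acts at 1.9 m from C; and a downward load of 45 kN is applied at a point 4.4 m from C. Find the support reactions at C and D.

Resultant of the distributed load: 4.71 × 1.8 = 8.478 kN at 3.1 m from C.
Taking moments about C: D_y·5.2 − (4.71·1.8)·3.1 − 19.9 − 45·4.4 = 0 → D_y = 244.1818/5.2 = 46.958 ≈ 46.96 kN.
ΣF_y = 0: C_y + 46.958 − 4.71·1.8 − 45 = 0 → C_y = 6.520 kN.
ΣF_x = 0: no horizontal applied forces, so C_x = 0.

C_x = 0, C_y = 6.520 kN, D_y = 46.96 kN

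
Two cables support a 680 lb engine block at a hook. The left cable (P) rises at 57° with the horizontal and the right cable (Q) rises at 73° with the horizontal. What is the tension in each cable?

ΣF_x = 0: −T_P·cos57° + T_Q·cos73° = 0 → T_Q = 1.86283·T_P.
ΣF_y = 0: T_P·sin57° + T_Q·sin73° = 680.
Substitute: T_P·(0.838671 + 1.86283·0.956305) = 680 → T_P = 259.532 ≈ 259.5 lb.
Then T_Q = 1.86283 × 259.532 = 483.5 lb.

T_P = 259.5 lb, T_Q = 483.5 lb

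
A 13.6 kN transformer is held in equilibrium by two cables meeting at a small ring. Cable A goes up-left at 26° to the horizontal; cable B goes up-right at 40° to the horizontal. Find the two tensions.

T_A = 11.40 kN, T_B = 13.38 kN

ΣF_x = 0: −T_A·cos26° + T_B·cos40° = 0 → T_B = 1.17329·T_A.
ΣF_y = 0: T_A·sin26° + T_B·sin40° = 13.6.
Substitute: T_A·(0.438371 + 1.17329·0.642788) = 13.6 → T_A = 11.4042 ≈ 11.40 kN.
Then T_B = 1.17329 × 11.4042 = 13.38 kN.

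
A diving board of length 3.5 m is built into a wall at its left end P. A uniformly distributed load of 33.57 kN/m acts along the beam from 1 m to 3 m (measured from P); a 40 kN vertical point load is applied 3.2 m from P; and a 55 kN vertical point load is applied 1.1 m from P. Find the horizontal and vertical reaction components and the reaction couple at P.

Resultant of the distributed load: 33.57 × 2 = 67.14 kN at 2 m from P.
ΣF_x = 0: P_x = 0.
ΣF_y = 0: P_y − 33.57·2 − 40 − 55 = 0 → P_y = 162.1 kN.
ΣM about P: M_P − (33.57·2)·2 − 40·3.2 − 55·1.1 = 0 → M_P = 322.8 kN·m.

P_x = 0, P_y = 162.1 kN, M_P = 322.8 kN·m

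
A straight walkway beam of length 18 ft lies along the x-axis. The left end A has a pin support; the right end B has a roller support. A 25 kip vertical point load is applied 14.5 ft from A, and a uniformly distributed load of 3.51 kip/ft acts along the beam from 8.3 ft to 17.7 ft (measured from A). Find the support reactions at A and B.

Resultant of the distributed load: 3.51 × 9.4 = 32.994 kip at 13 ft from A.
Moments about A: B_y·18 − 25·14.5 − (3.51·9.4)·13 = 0 → B_y = 791.422/18 = 43.9679 ≈ 43.97 kip.
ΣF_y = 0: A_y + 43.9679 − 25 − 3.51·9.4 = 0 → A_y = 14.03 kip.
ΣF_x = 0: no horizontal applied forces, so A_x = 0.

A_x = 0, A_y = 14.03 kip, B_y = 43.97 kip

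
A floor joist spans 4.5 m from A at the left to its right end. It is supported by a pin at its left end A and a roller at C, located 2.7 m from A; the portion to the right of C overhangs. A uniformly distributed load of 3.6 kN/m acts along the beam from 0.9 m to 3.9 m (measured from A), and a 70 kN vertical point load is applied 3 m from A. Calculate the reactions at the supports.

Resultant of the distributed load: 3.6 × 3 = 10.8 kN at 2.4 m from A.
Moments about A: C_y·2.7 − (3.6·3)·2.4 − 70·3 = 0 → C_y = 235.92/2.7 = 87.3778 ≈ 87.38 kN.
ΣF_y = 0: A_y + 87.3778 − 3.6·3 − 70 = 0 → A_y = -6.578 kN.
ΣF_x = 0: no horizontal applied forces, so A_x = 0.

A_x = 0, A_y = -6.578 kN, C_y = 87.38 kN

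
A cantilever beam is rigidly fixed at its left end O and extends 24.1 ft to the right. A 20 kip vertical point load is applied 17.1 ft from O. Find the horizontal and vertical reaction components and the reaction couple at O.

ΣF_x = 0: O_x = 0.
ΣF_y = 0: O_y − 20 = 0 → O_y = 20.00 kip.
ΣM about O: M_O − 20·17.1 = 0 → M_O = 342.0 kip·ft.

O_x = 0, O_y = 20.00 kip, M_O = 342.0 kip·ft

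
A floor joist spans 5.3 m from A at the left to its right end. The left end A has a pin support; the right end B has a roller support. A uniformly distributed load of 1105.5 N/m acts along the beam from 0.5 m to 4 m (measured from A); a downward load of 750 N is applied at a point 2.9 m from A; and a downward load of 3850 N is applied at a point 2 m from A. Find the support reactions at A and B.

Resultant of the distributed load: 1105.5 × 3.5 = 3869.25 N at 2.25 m from A.
Taking moments about A: B_y·5.3 − (1105.5·3.5)·2.25 − 750·2.9 − 3850·2 = 0 → B_y = 18580.8125/5.3 = 3505.81 ≈ 3506 N.
ΣF_y = 0: A_y + 3505.81 − 1105.5·3.5 − 750 − 3850 = 0 → A_y = 4963 N.
ΣF_x = 0: no horizontal applied forces, so A_x = 0.

A_x = 0, A_y = 4963 N, B_y = 3506 N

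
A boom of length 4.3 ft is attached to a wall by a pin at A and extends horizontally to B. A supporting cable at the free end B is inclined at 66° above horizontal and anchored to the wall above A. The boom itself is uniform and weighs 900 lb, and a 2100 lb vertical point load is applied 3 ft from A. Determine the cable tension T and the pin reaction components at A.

ΣM about A: T·sin66°·4.3 − 900·2.15 − 2100·3 = 0 → T = 8235/(4.3·0.913545) = 2096.36 ≈ 2096 lb.
ΣF_x = 0: A_x − T·cos66° = 0 → A_x = 2096.36 × 0.406737 = 852.7 lb.
ΣF_y = 0: A_y + T·sin66° − 900 − 2100 = 0 → A_y = 3000 − 2096.36 × 0.913545 = 1085 lb.

T = 2096 lb, A_x = 852.7 lb, A_y = 1085 lb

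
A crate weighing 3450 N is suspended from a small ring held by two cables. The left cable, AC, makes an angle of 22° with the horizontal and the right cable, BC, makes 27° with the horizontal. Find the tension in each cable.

ΣF_x = 0: −T_AC·cos22° + T_BC·cos27° = 0 → T_BC = 1.0406·T_AC.
ΣF_y = 0: T_AC·sin22° + T_BC·sin27° = 3450.
Substitute: T_AC·(0.374607 + 1.0406·0.45399) = 3450 → T_AC = 4073.06 ≈ 4073 N.
Then T_BC = 1.0406 × 4073.06 = 4238 N.

T_AC = 4073 N, T_BC = 4238 N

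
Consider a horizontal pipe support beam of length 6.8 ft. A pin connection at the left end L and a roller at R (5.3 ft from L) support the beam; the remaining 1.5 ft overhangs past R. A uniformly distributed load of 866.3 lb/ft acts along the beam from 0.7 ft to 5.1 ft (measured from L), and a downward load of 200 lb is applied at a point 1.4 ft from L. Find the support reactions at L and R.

Resultant of the distributed load: 866.3 × 4.4 = 3811.72 lb at 2.9 ft from L.
Moments about L: R_y·5.3 − (866.3·4.4)·2.9 − 200·1.4 = 0 → R_y = 11333.988/5.3 = 2138.49 ≈ 2138 lb.
ΣF_y = 0: L_y + 2138.49 − 866.3·4.4 − 200 = 0 → L_y = 1873 lb.
ΣF_x = 0: no horizontal applied forces, so L_x = 0.

L_x = 0, L_y = 1873 lb, R_y = 2138 lb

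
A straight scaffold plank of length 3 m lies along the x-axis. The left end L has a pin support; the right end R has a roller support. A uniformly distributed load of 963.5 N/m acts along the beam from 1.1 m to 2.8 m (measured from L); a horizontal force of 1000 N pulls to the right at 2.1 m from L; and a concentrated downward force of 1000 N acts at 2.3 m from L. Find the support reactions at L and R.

Resultant of the distributed load: 963.5 × 1.7 = 1637.95 N at 1.95 m from L.
Taking moments about L: R_y·3 − (963.5·1.7)·1.95 − 1000·2.3 = 0 → R_y = 5494.0025/3 = 1831.33 ≈ 1831 N.
ΣF_y = 0: L_y + 1831.33 − 963.5·1.7 − 1000 = 0 → L_y = 806.6 N.
ΣF_x = 0: L_x + 1000 = 0 → L_x = -1000 N.

L_x = -1000 N, L_y = 806.6 N, R_y = 1831 N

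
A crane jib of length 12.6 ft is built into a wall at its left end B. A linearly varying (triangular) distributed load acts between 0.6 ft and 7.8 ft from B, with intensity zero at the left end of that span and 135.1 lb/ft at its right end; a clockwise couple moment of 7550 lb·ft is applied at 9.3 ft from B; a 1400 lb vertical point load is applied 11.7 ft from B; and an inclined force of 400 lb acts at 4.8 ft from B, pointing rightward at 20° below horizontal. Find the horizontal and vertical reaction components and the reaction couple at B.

Resultant of the triangular load: ½ × 135.1 × 7.2 = 486.36 lb, acting at 5.4 ft from B (one-third of the span from the peak).
ΣF_x = 0: B_x + 400·cos20° = 0 → B_x = -375.9 lb.
ΣF_y = 0: B_y − ½·135.1·7.2 − 1400 − 400·sin20° = 0 → B_y = 2023 lb.
ΣM about B: M_B − (½·135.1·7.2)·5.4 − 7550 − 1400·11.7 − 400·sin20°·4.8 = 0 → M_B = 27210 lb·ft.

B_x = -375.9 lb, B_y = 2023 lb, M_B = 27210 lb·ft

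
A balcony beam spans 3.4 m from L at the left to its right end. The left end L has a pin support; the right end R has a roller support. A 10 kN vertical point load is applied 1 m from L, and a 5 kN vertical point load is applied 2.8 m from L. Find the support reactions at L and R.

Moments about L: R_y·3.4 − 10·1 − 5·2.8 = 0 → R_y = 24/3.4 = 7.05882 ≈ 7.059 kN.
ΣF_y = 0: L_y + 7.05882 − 10 − 5 = 0 → L_y = 7.941 kN.
ΣF_x = 0: no horizontal applied forces, so L_x = 0.

L_x = 0, L_y = 7.941 kN, R_y = 7.059 kN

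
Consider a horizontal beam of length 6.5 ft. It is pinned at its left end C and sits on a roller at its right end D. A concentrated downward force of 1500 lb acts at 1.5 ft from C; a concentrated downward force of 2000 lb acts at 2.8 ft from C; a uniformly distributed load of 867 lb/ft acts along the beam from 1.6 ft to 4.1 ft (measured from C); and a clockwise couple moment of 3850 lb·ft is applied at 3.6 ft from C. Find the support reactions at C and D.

C_x = 0, C_y = 2917 lb, D_y = 2750 lb

Resultant of the distributed load: 867 × 2.5 = 2167.5 lb at 2.85 ft from C.
Moments about C: D_y·6.5 − 1500·1.5 − 2000·2.8 − (867·2.5)·2.85 − 3850 = 0 → D_y = 17877.375/6.5 = 2750.37 ≈ 2750 lb.
ΣF_y = 0: C_y + 2750.37 − 1500 − 2000 − 867·2.5 = 0 → C_y = 2917 lb.
ΣF_x = 0: no horizontal applied forces, so C_x = 0.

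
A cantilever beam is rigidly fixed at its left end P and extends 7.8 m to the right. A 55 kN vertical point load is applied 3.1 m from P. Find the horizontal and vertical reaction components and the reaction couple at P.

P_x = 0, P_y = 55.00 kN, M_P = 170.5 kN·m

ΣF_x = 0: P_x = 0.
ΣF_y = 0: P_y − 55 = 0 → P_y = 55.00 kN.
ΣM about P: M_P − 55·3.1 = 0 → M_P = 170.5 kN·m.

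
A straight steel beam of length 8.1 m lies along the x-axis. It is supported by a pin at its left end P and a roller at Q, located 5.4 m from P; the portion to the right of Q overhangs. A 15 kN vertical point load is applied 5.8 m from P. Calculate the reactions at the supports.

Taking moments about P: Q_y·5.4 − 15·5.8 = 0 → Q_y = 87/5.4 = 16.1111 ≈ 16.11 kN.
ΣF_y = 0: P_y + 16.1111 − 15 = 0 → P_y = -1.111 kN.
ΣF_x = 0: no horizontal applied forces, so P_x = 0.

P_x = 0, P_y = -1.111 kN, Q_y = 16.11 kN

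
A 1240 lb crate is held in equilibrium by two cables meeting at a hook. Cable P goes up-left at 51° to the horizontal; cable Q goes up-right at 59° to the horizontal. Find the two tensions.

ΣF_x = 0: −T_P·cos51° + T_Q·cos59° = 0 → T_Q = 1.22189·T_P.
ΣF_y = 0: T_P·sin51° + T_Q·sin59° = 1240.
Substitute: T_P·(0.777146 + 1.22189·0.857167) = 1240 → T_P = 679.635 ≈ 679.6 lb.
Then T_Q = 1.22189 × 679.635 = 830.4 lb.

T_P = 679.6 lb, T_Q = 830.4 lb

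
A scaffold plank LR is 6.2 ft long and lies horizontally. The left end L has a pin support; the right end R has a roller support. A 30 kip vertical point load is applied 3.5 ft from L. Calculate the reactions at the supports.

ΣM about L: R_y·6.2 − 30·3.5 = 0 → R_y = 105/6.2 = 16.9355 ≈ 16.94 kip.
ΣF_y = 0: L_y + 16.9355 − 30 = 0 → L_y = 13.06 kip.
ΣF_x = 0: no horizontal applied forces, so L_x = 0.

L_x = 0, L_y = 13.06 kip, R_y = 16.94 kip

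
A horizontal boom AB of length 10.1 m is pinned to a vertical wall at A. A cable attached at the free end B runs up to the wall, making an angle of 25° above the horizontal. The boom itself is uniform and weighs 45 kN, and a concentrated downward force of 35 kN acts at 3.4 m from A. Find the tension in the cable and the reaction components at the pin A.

ΣM about A: T·sin25°·10.1 − 45·5.05 − 35·3.4 = 0 → T = 346.25/(10.1·0.422618) = 81.1186 ≈ 81.12 kN.
ΣF_x = 0: A_x − T·cos25° = 0 → A_x = 81.1186 × 0.906308 = 73.52 kN.
ΣF_y = 0: A_y + T·sin25° − 45 − 35 = 0 → A_y = 80 − 81.1186 × 0.422618 = 45.72 kN.

T = 81.12 kN, A_x = 73.52 kN, A_y = 45.72 kN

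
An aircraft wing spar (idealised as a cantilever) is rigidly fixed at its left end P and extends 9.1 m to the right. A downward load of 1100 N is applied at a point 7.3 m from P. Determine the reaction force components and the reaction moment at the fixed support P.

P_x = 0, P_y = 1100 N, M_P = 8030 N·m

ΣF_x = 0: P_x = 0.
ΣF_y = 0: P_y − 1100 = 0 → P_y = 1100 N.
ΣM about P: M_P − 1100·7.3 = 0 → M_P = 8030 N·m.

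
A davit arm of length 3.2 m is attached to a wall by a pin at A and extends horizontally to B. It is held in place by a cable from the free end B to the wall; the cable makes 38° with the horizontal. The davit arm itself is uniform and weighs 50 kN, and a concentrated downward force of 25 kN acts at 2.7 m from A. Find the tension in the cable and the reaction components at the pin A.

ΣM about A: T·sin38°·3.2 − 50·1.6 − 25·2.7 = 0 → T = 147.5/(3.2·0.615661) = 74.8687 ≈ 74.87 kN.
ΣF_x = 0: A_x − T·cos38° = 0 → A_x = 74.8687 × 0.788011 = 59.00 kN.
ΣF_y = 0: A_y + T·sin38° − 50 − 25 = 0 → A_y = 75 − 74.8687 × 0.615661 = 28.91 kN.

T = 74.87 kN, A_x = 59.00 kN, A_y = 28.91 kN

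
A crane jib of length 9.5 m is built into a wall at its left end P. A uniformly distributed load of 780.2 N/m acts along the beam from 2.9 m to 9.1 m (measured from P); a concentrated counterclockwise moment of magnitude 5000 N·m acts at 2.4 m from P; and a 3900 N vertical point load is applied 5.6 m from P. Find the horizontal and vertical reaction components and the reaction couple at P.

P_x = 0, P_y = 8737 N, M_P = 45860 N·m

Resultant of the distributed load: 780.2 × 6.2 = 4837.24 N at 6 m from P.
ΣF_x = 0: P_x = 0.
ΣF_y = 0: P_y − 780.2·6.2 − 3900 = 0 → P_y = 8737 N.
ΣM about P: M_P − (780.2·6.2)·6 + 5000 − 3900·5.6 = 0 → M_P = 45860 N·m.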